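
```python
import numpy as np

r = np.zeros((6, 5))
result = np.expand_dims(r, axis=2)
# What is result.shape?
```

(6, 5, 1)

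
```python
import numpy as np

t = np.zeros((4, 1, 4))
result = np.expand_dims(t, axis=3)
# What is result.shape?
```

(4, 1, 4, 1)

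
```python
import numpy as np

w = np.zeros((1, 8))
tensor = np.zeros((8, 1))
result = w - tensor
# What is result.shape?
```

(8, 8)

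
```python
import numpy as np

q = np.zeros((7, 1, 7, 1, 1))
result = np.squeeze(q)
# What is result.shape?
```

(7, 7)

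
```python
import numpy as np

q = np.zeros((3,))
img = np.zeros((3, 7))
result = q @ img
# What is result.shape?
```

(7,)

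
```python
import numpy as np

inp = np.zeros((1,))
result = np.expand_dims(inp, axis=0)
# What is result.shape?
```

(1, 1)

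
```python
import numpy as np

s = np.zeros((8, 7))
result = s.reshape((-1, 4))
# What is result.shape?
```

(14, 4)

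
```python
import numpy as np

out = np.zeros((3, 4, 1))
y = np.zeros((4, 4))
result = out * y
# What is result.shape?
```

(3, 4, 4)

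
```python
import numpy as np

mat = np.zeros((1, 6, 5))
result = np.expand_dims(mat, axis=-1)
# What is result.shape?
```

(1, 6, 5, 1)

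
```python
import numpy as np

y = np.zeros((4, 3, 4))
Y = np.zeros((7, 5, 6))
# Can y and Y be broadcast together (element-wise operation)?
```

No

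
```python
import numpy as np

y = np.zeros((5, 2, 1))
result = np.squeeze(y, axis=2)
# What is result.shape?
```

(5, 2)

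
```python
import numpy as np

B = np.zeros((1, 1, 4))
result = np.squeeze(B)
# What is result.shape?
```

(4,)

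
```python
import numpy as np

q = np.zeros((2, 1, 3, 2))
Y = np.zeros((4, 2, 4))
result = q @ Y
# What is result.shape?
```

(2, 4, 3, 4)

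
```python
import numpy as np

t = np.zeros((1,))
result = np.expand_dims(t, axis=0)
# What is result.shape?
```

(1, 1)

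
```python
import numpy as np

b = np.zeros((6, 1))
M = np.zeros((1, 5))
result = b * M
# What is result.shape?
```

(6, 5)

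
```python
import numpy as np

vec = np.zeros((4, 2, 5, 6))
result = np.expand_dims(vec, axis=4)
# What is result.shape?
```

(4, 2, 5, 6, 1)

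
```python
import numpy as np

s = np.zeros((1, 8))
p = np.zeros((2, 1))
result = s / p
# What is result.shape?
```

(2, 8)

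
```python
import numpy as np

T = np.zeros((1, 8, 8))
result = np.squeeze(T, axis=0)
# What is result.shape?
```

(8, 8)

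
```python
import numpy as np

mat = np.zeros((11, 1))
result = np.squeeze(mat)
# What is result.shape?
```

(11,)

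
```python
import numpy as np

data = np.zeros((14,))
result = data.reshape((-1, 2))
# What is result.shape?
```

(7, 2)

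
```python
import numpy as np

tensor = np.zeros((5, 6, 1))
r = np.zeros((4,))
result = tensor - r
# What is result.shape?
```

(5, 6, 4)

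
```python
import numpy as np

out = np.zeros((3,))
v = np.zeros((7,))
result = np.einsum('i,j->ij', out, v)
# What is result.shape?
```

(3, 7)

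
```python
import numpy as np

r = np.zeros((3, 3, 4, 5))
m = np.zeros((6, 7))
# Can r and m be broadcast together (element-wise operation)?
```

No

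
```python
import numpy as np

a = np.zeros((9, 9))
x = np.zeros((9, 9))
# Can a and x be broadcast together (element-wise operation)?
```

Yes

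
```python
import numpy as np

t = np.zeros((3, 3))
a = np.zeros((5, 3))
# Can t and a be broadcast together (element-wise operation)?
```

No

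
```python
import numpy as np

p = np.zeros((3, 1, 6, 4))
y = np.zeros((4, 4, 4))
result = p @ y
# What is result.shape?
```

(3, 4, 6, 4)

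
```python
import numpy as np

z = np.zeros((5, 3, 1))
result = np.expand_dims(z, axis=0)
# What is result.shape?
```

(1, 5, 3, 1)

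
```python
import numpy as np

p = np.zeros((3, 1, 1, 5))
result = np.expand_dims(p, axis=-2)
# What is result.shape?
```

(3, 1, 1, 1, 5)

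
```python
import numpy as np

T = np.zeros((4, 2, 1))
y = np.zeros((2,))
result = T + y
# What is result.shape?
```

(4, 2, 2)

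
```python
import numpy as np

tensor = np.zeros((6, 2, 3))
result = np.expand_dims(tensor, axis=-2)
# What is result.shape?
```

(6, 2, 1, 3)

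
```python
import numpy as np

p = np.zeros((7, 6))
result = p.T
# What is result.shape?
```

(6, 7)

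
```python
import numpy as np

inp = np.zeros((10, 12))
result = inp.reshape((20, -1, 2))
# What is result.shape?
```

(20, 3, 2)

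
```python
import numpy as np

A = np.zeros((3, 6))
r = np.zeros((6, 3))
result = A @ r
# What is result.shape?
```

(3, 3)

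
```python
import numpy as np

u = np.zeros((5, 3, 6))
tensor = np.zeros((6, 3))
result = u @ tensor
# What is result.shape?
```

(5, 3, 3)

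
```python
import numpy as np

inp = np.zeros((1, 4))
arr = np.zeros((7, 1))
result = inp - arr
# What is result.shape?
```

(7, 4)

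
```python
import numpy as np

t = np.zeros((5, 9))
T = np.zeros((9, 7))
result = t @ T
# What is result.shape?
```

(5, 7)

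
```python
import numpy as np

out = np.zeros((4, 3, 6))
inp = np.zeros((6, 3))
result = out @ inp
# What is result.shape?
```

(4, 3, 3)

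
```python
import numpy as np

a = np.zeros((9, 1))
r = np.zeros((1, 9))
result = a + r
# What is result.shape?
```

(9, 9)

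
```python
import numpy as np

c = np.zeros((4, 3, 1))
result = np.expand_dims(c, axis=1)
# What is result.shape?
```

(4, 1, 3, 1)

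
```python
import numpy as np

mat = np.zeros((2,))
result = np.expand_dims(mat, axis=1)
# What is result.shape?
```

(2, 1)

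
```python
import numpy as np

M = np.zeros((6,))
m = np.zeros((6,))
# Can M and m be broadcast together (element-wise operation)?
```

Yes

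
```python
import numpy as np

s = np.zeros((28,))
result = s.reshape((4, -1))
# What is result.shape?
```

(4, 7)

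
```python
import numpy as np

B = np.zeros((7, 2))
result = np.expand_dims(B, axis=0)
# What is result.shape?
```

(1, 7, 2)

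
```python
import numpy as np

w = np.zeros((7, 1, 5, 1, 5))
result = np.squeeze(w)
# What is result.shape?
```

(7, 5, 5)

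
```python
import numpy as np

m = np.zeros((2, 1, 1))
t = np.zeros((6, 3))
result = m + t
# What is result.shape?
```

(2, 6, 3)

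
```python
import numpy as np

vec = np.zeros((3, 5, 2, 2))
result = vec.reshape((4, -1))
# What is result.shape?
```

(4, 15)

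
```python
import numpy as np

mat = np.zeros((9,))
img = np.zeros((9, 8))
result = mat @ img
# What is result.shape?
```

(8,)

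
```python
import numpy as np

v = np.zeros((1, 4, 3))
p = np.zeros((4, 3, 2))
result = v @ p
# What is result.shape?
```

(4, 4, 2)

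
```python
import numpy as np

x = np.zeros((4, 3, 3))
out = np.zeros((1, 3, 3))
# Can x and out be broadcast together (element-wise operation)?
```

Yes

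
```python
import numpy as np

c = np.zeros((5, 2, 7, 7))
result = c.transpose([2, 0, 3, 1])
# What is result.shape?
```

(7, 5, 7, 2)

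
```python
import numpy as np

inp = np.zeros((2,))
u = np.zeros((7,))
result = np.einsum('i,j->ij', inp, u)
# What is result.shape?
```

(2, 7)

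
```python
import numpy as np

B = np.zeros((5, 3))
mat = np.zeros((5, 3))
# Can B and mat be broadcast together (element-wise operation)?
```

Yes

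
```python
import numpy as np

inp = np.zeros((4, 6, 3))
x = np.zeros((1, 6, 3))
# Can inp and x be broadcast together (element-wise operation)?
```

Yes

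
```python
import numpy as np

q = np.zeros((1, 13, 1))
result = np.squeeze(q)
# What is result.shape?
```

(13,)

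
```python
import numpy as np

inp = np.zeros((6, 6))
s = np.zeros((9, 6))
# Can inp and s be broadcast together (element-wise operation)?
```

No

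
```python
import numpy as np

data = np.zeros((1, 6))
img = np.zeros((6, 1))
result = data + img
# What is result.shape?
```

(6, 6)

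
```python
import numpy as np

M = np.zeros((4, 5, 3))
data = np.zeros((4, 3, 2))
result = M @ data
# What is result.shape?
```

(4, 5, 2)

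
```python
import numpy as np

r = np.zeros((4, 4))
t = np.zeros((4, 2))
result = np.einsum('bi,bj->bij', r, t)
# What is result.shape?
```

(4, 4, 2)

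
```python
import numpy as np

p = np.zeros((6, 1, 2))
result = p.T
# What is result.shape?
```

(2, 1, 6)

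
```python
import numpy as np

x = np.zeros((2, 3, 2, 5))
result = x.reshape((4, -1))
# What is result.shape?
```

(4, 15)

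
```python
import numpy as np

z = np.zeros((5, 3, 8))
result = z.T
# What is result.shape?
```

(8, 3, 5)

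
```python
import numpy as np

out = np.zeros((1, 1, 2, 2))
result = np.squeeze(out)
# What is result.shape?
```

(2, 2)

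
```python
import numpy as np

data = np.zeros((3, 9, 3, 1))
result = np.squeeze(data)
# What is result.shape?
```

(3, 9, 3)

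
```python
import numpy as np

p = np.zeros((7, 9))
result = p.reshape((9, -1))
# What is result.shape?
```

(9, 7)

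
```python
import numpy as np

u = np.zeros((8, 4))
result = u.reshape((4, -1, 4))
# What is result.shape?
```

(4, 2, 4)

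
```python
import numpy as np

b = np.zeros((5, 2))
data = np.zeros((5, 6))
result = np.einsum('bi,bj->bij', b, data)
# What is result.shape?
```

(5, 2, 6)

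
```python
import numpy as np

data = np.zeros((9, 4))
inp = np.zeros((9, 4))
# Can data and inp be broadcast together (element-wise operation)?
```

Yes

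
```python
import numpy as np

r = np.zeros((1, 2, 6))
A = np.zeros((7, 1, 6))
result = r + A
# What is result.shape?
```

(7, 2, 6)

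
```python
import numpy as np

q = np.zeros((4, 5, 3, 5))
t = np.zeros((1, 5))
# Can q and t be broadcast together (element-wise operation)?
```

Yes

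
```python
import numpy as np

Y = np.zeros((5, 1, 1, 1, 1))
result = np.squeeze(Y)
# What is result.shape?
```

(5,)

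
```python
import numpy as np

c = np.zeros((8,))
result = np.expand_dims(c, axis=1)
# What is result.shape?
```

(8, 1)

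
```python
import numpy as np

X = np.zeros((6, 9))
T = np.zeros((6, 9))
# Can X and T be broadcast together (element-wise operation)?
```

Yes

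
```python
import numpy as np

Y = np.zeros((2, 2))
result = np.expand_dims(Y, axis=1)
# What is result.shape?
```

(2, 1, 2)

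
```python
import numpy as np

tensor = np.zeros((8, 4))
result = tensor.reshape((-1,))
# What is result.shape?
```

(32,)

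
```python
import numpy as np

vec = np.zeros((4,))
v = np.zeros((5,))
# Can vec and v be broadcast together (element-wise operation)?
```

No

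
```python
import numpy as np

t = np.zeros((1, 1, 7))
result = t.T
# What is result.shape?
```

(7, 1, 1)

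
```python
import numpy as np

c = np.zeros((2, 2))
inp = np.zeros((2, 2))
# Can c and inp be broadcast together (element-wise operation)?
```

Yes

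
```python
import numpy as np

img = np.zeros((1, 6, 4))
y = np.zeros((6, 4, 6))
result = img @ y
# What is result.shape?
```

(6, 6, 6)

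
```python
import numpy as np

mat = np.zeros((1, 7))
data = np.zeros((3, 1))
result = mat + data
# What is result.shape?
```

(3, 7)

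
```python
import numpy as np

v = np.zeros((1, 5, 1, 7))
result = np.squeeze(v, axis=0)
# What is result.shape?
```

(5, 1, 7)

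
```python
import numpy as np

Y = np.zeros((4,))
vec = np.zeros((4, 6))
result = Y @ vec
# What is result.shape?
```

(6,)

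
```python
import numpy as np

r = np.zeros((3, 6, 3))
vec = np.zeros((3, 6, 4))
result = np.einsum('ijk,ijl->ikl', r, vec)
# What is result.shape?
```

(3, 3, 4)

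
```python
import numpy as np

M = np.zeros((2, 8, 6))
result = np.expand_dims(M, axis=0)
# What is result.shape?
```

(1, 2, 8, 6)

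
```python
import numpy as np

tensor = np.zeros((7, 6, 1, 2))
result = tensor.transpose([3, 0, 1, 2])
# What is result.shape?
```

(2, 7, 6, 1)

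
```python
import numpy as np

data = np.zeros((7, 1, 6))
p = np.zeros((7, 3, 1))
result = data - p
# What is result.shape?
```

(7, 3, 6)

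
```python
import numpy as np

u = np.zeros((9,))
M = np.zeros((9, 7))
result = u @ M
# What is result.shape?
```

(7,)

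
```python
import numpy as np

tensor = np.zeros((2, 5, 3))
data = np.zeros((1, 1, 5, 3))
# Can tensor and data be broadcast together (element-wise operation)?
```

Yes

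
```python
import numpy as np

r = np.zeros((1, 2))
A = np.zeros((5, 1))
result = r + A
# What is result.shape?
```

(5, 2)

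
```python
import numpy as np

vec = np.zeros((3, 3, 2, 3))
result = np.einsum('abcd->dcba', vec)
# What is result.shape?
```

(3, 2, 3, 3)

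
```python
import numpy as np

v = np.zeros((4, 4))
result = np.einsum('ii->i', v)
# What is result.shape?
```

(4,)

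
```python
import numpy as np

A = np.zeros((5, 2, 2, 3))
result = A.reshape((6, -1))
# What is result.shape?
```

(6, 10)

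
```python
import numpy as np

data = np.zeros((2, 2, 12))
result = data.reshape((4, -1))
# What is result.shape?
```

(4, 12)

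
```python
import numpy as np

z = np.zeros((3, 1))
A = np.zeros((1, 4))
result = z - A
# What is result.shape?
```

(3, 4)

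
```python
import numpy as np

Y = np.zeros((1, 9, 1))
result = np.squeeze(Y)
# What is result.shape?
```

(9,)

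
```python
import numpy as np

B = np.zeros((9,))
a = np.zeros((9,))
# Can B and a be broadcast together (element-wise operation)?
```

Yes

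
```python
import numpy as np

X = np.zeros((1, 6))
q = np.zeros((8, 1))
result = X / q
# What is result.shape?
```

(8, 6)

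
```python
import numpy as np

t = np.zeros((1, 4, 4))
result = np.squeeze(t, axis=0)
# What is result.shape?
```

(4, 4)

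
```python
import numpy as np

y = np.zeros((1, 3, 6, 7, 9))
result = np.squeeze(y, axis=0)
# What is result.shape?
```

(3, 6, 7, 9)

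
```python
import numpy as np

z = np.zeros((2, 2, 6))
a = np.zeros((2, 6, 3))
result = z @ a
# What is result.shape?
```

(2, 2, 3)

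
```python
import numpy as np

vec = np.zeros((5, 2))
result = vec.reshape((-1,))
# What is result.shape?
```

(10,)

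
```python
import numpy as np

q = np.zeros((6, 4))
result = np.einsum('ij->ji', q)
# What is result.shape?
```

(4, 6)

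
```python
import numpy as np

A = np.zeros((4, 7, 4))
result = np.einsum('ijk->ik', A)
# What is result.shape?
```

(4, 4)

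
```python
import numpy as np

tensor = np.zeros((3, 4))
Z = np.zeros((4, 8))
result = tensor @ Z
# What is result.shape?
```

(3, 8)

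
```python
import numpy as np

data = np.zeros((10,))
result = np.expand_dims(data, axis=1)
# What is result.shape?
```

(10, 1)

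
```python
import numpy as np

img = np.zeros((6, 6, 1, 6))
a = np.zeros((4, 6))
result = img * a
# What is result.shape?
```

(6, 6, 4, 6)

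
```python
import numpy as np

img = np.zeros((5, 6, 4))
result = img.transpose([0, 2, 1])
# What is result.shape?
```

(5, 4, 6)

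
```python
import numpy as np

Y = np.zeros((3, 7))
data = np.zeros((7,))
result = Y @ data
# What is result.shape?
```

(3,)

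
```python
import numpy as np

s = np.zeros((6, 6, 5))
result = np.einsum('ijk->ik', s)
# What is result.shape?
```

(6, 5)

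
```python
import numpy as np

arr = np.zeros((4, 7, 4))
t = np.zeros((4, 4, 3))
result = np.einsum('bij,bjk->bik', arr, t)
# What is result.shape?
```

(4, 7, 3)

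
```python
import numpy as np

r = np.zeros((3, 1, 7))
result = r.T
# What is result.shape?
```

(7, 1, 3)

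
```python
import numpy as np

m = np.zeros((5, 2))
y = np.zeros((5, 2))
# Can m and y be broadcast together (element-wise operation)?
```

Yes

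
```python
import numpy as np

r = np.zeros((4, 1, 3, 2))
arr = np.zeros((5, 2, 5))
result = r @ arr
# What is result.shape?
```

(4, 5, 3, 5)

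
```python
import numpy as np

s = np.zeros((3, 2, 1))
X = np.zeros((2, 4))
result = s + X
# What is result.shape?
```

(3, 2, 4)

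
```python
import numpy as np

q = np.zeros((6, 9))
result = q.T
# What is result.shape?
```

(9, 6)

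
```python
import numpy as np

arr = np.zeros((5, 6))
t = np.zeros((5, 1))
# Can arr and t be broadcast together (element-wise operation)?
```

Yes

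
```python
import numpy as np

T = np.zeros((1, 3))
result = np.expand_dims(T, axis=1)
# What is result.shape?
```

(1, 1, 3)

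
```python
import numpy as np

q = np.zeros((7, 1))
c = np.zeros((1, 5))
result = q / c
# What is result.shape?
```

(7, 5)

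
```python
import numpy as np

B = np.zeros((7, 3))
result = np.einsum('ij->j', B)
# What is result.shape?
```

(3,)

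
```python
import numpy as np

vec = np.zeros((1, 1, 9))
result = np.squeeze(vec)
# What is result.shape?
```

(9,)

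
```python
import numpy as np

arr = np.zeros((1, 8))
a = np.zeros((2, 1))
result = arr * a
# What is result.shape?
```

(2, 8)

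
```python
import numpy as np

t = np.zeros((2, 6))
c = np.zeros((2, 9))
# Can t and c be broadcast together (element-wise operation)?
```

No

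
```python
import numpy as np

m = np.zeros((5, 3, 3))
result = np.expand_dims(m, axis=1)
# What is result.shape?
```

(5, 1, 3, 3)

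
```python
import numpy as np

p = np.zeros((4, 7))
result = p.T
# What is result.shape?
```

(7, 4)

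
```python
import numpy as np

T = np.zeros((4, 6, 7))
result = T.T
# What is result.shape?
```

(7, 6, 4)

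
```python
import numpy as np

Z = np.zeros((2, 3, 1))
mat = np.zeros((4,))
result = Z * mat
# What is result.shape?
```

(2, 3, 4)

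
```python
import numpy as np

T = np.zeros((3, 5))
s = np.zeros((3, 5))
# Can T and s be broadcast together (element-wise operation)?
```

Yes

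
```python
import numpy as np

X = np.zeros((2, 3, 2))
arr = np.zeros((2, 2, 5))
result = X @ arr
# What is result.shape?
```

(2, 3, 5)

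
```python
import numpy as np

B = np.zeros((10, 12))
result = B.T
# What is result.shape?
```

(12, 10)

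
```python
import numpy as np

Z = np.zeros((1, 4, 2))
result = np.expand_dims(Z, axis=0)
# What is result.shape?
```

(1, 1, 4, 2)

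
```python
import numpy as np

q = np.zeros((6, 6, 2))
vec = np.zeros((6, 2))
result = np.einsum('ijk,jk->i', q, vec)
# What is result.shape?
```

(6,)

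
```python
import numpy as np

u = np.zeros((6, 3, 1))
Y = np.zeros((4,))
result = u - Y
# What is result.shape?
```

(6, 3, 4)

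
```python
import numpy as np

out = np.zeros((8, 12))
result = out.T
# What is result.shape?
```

(12, 8)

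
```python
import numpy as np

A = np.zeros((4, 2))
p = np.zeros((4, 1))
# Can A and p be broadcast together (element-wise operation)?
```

Yes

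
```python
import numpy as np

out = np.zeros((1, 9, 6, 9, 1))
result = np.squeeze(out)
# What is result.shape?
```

(9, 6, 9)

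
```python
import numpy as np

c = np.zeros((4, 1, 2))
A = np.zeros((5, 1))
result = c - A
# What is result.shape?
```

(4, 5, 2)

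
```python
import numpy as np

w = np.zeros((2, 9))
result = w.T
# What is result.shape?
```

(9, 2)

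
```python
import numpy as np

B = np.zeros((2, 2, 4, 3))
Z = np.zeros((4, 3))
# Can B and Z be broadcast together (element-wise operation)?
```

Yes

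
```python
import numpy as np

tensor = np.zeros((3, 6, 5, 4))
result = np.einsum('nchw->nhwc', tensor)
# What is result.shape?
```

(3, 5, 4, 6)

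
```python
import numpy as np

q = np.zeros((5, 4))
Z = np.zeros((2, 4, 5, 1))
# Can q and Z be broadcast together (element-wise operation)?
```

Yes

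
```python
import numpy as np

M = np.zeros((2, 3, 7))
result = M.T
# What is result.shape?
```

(7, 3, 2)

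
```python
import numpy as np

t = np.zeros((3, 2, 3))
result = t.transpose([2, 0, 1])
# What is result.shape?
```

(3, 3, 2)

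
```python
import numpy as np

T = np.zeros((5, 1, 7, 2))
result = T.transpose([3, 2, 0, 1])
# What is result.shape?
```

(2, 7, 5, 1)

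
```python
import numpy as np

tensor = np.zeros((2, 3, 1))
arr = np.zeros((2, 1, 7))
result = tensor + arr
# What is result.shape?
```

(2, 3, 7)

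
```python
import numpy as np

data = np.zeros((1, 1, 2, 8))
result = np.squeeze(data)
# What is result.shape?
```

(2, 8)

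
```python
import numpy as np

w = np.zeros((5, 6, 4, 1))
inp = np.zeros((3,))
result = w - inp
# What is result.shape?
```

(5, 6, 4, 3)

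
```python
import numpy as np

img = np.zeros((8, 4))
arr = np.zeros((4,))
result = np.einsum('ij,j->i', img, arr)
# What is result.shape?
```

(8,)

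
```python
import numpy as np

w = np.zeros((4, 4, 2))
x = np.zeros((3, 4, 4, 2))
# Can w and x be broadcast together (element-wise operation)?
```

Yes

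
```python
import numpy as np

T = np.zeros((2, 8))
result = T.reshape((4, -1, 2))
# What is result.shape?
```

(4, 2, 2)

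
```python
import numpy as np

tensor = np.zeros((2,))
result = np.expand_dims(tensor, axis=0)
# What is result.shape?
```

(1, 2)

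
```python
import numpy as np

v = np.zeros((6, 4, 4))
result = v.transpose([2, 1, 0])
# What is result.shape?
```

(4, 4, 6)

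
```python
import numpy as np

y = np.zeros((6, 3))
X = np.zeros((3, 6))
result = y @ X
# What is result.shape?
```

(6, 6)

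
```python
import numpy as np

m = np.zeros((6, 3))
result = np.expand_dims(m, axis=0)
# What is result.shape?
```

(1, 6, 3)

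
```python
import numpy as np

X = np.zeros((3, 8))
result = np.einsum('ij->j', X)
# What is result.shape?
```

(8,)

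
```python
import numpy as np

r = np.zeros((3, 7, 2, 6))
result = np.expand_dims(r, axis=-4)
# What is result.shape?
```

(3, 1, 7, 2, 6)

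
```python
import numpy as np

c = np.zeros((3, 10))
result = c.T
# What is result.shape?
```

(10, 3)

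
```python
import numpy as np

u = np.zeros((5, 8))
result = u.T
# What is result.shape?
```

(8, 5)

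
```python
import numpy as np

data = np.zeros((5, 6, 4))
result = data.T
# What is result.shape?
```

(4, 6, 5)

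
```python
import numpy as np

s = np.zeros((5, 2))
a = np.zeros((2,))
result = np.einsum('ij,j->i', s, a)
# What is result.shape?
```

(5,)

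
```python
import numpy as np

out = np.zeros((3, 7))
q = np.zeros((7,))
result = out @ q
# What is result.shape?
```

(3,)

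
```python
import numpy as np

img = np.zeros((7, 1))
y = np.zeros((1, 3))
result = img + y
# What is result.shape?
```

(7, 3)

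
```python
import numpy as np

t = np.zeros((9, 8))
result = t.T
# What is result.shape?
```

(8, 9)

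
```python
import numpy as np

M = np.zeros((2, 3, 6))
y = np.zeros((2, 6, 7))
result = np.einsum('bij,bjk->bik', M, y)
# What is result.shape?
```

(2, 3, 7)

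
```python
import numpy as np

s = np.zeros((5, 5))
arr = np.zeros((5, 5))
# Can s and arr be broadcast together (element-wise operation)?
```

Yes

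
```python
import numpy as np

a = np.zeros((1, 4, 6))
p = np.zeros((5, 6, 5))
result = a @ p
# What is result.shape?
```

(5, 4, 5)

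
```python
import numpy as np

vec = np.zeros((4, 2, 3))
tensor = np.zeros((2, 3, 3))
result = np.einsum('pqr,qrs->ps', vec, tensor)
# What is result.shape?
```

(4, 3)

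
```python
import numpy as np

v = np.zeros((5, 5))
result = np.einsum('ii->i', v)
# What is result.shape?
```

(5,)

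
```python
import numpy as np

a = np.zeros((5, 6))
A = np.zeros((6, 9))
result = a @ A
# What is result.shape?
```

(5, 9)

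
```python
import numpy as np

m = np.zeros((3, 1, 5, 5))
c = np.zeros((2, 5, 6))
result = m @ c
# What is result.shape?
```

(3, 2, 5, 6)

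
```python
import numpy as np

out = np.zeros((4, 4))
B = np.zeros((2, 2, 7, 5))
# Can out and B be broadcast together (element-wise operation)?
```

No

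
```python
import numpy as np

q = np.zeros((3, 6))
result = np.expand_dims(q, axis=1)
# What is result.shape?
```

(3, 1, 6)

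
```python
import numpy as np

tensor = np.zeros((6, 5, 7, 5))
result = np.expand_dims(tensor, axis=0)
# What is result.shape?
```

(1, 6, 5, 7, 5)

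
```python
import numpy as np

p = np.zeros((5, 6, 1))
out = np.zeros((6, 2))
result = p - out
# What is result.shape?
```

(5, 6, 2)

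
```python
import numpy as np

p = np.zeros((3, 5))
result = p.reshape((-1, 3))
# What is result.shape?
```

(5, 3)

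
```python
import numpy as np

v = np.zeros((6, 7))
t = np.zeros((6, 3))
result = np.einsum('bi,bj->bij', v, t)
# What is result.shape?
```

(6, 7, 3)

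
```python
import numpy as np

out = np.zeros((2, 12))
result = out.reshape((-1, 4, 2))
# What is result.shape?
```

(3, 4, 2)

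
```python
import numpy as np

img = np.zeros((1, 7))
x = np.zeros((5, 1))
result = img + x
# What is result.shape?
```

(5, 7)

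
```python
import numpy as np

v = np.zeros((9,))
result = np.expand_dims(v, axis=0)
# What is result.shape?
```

(1, 9)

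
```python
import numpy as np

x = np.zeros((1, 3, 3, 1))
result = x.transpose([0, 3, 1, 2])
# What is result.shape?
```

(1, 1, 3, 3)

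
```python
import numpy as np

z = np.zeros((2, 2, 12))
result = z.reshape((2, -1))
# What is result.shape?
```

(2, 24)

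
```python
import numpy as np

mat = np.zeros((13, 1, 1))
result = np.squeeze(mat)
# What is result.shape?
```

(13,)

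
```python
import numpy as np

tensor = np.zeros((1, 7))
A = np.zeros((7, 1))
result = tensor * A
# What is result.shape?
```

(7, 7)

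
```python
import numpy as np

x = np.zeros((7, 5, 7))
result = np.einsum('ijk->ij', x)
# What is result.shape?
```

(7, 5)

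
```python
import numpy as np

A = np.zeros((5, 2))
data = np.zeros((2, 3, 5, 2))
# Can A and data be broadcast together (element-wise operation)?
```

Yes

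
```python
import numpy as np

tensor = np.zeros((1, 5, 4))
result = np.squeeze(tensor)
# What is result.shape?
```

(5, 4)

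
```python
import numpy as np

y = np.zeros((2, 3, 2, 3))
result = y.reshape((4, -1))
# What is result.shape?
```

(4, 9)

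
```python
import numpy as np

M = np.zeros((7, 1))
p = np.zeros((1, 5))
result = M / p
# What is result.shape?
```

(7, 5)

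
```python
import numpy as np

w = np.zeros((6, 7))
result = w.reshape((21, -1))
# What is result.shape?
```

(21, 2)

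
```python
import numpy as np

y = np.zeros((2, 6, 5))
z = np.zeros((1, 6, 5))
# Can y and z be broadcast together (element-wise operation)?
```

Yes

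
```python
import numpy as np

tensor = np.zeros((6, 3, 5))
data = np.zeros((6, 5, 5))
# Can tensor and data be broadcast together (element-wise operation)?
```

No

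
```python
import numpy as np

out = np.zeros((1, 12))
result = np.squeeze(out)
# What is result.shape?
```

(12,)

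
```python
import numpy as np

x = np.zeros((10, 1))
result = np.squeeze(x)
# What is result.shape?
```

(10,)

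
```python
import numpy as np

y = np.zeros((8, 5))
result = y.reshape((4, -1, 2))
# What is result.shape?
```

(4, 5, 2)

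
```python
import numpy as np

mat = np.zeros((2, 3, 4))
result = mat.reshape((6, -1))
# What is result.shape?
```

(6, 4)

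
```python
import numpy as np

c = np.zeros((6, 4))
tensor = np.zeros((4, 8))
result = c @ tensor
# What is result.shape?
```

(6, 8)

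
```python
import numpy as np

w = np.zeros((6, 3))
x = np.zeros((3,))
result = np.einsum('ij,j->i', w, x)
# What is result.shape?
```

(6,)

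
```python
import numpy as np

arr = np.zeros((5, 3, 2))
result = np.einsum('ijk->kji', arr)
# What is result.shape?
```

(2, 3, 5)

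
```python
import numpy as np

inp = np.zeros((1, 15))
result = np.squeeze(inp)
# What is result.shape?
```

(15,)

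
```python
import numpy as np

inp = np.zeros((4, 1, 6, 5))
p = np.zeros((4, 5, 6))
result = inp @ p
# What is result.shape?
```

(4, 4, 6, 6)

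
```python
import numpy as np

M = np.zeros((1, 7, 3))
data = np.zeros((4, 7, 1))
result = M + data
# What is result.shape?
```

(4, 7, 3)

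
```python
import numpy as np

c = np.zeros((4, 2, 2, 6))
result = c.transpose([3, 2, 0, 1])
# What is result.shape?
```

(6, 2, 4, 2)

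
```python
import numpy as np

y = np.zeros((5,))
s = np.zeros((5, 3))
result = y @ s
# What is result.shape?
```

(3,)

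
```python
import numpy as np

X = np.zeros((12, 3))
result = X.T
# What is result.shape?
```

(3, 12)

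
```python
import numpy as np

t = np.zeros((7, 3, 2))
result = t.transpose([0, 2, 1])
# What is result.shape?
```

(7, 2, 3)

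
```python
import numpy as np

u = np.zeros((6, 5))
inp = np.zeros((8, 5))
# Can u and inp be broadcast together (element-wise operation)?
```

No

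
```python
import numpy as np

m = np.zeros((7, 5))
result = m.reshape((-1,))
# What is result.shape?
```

(35,)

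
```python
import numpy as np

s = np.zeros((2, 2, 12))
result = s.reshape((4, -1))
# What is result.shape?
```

(4, 12)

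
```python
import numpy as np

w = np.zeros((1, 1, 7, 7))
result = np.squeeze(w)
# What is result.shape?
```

(7, 7)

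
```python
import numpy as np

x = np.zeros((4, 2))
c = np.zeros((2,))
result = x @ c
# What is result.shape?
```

(4,)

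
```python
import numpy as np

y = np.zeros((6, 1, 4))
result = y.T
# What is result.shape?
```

(4, 1, 6)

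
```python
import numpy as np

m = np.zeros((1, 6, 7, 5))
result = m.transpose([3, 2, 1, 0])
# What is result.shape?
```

(5, 7, 6, 1)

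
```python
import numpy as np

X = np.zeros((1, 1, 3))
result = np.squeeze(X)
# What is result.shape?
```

(3,)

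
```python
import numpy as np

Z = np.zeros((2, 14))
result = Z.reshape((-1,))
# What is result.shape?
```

(28,)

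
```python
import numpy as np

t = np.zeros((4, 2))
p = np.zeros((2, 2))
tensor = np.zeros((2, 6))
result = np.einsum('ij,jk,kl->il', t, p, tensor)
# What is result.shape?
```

(4, 6)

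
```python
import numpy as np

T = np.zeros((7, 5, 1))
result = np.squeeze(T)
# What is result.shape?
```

(7, 5)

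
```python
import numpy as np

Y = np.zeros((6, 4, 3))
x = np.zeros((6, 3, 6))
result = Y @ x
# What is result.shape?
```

(6, 4, 6)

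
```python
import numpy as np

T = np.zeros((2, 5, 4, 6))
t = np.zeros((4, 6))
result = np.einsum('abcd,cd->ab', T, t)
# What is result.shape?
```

(2, 5)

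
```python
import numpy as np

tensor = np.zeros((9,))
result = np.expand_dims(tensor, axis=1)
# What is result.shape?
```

(9, 1)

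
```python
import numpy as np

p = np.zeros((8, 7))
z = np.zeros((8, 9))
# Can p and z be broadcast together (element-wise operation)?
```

No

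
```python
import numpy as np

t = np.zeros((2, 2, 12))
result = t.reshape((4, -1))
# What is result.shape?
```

(4, 12)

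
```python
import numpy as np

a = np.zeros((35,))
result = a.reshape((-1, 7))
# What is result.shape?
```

(5, 7)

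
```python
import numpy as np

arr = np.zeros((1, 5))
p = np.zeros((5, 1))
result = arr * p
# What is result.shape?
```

(5, 5)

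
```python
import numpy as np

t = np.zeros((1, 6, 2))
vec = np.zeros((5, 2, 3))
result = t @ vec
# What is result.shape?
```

(5, 6, 3)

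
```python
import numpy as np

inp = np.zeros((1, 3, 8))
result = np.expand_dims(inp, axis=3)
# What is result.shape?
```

(1, 3, 8, 1)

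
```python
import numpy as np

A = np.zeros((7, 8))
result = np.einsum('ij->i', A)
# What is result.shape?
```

(7,)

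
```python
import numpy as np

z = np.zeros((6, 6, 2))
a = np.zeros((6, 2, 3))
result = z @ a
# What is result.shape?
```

(6, 6, 3)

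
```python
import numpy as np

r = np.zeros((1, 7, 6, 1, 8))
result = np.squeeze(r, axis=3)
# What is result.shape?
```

(1, 7, 6, 8)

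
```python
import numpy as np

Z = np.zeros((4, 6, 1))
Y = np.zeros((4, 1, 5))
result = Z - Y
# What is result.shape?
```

(4, 6, 5)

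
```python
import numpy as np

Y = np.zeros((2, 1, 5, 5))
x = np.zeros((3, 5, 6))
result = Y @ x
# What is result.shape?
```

(2, 3, 5, 6)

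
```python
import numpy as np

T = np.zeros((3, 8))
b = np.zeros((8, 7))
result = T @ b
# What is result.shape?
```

(3, 7)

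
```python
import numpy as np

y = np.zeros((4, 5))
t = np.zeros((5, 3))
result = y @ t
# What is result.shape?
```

(4, 3)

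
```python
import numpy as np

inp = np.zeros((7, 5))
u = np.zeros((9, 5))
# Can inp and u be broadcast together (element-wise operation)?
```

No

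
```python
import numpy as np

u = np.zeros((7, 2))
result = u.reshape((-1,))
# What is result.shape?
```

(14,)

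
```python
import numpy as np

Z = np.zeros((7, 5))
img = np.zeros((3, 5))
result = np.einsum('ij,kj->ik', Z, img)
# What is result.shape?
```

(7, 3)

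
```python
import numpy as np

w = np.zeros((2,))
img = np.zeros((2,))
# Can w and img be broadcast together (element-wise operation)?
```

Yes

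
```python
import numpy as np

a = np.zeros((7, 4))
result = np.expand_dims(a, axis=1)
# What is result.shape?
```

(7, 1, 4)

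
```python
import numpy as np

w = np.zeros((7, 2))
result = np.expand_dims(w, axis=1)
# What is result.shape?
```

(7, 1, 2)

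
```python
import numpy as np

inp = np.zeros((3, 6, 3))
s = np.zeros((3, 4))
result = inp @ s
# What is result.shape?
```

(3, 6, 4)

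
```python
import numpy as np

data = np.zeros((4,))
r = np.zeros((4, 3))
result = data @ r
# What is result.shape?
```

(3,)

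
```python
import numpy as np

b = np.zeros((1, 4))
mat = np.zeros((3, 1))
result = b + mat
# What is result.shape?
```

(3, 4)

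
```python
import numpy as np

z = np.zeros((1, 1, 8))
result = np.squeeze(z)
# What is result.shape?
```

(8,)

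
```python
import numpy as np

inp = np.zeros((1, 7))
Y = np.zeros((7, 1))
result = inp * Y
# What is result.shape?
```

(7, 7)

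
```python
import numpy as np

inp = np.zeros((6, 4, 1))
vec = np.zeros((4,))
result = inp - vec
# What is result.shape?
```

(6, 4, 4)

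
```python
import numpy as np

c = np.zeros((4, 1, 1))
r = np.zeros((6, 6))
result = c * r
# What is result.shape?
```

(4, 6, 6)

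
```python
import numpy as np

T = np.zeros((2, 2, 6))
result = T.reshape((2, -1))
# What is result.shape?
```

(2, 12)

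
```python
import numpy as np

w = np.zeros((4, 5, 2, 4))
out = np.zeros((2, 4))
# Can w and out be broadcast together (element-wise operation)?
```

Yes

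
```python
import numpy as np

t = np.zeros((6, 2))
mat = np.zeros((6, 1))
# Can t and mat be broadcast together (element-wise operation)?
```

Yes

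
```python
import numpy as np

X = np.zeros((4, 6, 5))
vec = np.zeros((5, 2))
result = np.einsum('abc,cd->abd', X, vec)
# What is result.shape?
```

(4, 6, 2)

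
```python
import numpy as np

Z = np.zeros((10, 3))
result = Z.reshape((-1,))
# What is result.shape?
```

(30,)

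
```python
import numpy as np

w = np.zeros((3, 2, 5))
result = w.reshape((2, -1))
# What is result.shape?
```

(2, 15)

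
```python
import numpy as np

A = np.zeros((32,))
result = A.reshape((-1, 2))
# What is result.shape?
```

(16, 2)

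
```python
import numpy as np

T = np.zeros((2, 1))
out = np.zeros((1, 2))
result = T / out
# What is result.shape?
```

(2, 2)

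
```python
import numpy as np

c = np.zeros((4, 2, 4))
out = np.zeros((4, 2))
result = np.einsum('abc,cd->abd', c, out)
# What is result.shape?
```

(4, 2, 2)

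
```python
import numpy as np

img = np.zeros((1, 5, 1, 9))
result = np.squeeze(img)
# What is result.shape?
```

(5, 9)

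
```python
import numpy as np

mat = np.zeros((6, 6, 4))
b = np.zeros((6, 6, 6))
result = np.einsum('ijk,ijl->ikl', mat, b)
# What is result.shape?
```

(6, 4, 6)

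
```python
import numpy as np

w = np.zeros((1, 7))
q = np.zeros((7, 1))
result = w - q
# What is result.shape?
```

(7, 7)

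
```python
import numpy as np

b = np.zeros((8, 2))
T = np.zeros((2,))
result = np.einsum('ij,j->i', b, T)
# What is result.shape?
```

(8,)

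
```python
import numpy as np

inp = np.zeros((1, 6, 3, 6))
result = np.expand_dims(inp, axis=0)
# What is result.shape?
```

(1, 1, 6, 3, 6)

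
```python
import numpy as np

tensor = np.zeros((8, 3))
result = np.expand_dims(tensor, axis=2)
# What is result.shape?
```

(8, 3, 1)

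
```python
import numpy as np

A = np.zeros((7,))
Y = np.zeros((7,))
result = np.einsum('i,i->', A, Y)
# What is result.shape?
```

()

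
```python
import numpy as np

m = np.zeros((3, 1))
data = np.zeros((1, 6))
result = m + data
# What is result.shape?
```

(3, 6)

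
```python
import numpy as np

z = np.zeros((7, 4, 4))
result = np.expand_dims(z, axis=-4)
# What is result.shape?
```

(1, 7, 4, 4)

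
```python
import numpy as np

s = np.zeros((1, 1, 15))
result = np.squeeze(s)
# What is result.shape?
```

(15,)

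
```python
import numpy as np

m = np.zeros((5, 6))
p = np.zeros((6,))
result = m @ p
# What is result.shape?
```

(5,)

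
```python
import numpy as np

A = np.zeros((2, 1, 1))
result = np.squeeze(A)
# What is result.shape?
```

(2,)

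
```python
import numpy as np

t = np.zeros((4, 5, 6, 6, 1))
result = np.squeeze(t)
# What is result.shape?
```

(4, 5, 6, 6)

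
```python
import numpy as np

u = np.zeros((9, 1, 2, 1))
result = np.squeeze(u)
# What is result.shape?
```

(9, 2)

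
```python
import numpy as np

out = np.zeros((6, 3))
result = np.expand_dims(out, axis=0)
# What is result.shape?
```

(1, 6, 3)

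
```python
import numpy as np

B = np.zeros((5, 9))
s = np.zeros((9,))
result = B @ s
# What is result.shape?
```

(5,)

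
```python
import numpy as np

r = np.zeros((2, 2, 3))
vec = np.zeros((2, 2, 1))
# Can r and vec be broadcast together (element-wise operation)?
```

Yes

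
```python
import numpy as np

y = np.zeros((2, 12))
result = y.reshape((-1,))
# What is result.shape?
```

(24,)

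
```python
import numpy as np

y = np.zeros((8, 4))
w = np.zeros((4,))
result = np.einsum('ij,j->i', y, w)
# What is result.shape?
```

(8,)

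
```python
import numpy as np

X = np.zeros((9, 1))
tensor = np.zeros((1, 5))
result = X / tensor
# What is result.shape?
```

(9, 5)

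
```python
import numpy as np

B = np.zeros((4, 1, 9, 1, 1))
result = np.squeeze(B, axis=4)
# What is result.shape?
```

(4, 1, 9, 1)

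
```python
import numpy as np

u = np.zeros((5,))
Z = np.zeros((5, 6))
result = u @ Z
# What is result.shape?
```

(6,)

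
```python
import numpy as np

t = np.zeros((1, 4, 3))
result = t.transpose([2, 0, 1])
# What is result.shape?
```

(3, 1, 4)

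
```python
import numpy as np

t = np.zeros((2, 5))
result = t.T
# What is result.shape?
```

(5, 2)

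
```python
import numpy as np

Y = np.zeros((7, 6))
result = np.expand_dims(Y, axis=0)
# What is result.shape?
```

(1, 7, 6)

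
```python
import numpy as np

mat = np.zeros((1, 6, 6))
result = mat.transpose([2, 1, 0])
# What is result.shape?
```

(6, 6, 1)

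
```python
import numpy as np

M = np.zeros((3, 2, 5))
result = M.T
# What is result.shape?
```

(5, 2, 3)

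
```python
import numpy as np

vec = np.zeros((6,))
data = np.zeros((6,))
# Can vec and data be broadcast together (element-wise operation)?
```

Yes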